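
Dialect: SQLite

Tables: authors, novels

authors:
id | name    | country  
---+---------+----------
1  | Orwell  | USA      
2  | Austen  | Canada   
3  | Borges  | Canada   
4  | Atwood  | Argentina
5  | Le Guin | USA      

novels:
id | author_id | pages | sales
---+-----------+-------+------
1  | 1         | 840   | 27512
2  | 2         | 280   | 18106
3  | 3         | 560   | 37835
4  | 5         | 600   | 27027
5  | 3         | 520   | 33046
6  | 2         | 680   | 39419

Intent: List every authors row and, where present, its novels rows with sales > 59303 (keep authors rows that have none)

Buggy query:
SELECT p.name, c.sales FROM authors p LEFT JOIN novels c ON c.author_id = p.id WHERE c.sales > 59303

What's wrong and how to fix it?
Bug: A WHERE condition on the right-hand table after LEFT JOIN drops unmatched parents

Fix: Put 'c.sales > 59303' in the JOIN's ON clause instead of WHERE

Corrected query:
SELECT p.name, c.sales FROM authors p LEFT JOIN novels c ON c.author_id = p.id AND c.sales > 59303

Result:
name    | sales
--------+------
Orwell  | NULL 
Austen  | NULL 
Borges  | NULL 
Atwood  | NULL 
Le Guin | NULL 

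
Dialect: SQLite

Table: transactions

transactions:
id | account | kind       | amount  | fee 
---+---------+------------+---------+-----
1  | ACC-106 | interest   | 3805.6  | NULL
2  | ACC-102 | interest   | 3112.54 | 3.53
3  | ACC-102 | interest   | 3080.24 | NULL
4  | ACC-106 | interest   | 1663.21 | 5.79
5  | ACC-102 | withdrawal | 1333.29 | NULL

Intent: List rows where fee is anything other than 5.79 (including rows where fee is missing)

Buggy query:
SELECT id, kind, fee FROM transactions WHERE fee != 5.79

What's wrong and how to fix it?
Bug: Inequality against NULL is unknown, not true; rows with NULL are dropped

Fix: Add an explicit OR fee IS NULL to include the missing-value rows

Corrected query:
SELECT id, kind, fee FROM transactions WHERE fee != 5.79 OR fee IS NULL

Result:
id | kind       | fee 
---+------------+-----
1  | interest   | NULL
2  | interest   | 3.53
3  | interest   | NULL
5  | withdrawal | NULL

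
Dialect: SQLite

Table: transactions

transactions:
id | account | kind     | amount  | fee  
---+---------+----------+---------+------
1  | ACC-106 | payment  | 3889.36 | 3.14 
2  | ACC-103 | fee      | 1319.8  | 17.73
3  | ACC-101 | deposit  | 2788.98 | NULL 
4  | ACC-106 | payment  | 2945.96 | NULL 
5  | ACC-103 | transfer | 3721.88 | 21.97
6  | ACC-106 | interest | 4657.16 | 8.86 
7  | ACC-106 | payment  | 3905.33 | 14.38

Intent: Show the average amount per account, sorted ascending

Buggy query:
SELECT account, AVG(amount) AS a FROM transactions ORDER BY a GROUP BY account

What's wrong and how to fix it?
Bug: ORDER BY appears before GROUP BY; SQL clause order requires GROUP BY first

Fix: Reorder: SELECT … FROM … GROUP BY … ORDER BY …

Corrected query:
SELECT account, AVG(amount) AS a FROM transactions GROUP BY account ORDER BY a

Result:
account | a        
--------+----------
ACC-103 | 2520.84  
ACC-101 | 2788.98  
ACC-106 | 3849.4525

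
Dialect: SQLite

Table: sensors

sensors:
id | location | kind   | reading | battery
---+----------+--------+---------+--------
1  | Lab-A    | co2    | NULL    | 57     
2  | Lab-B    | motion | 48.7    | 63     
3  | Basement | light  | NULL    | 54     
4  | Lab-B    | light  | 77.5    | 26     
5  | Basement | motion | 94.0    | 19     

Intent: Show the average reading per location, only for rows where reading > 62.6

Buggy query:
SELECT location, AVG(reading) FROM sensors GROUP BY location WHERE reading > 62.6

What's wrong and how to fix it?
Bug: Row-level WHERE must come before GROUP BY in the clause order

Fix: Move the WHERE clause before GROUP BY

Corrected query:
SELECT location, AVG(reading) FROM sensors WHERE reading > 62.6 GROUP BY location

Result:
location | AVG(reading)
---------+-------------
Basement | 94          
Lab-B    | 77.5        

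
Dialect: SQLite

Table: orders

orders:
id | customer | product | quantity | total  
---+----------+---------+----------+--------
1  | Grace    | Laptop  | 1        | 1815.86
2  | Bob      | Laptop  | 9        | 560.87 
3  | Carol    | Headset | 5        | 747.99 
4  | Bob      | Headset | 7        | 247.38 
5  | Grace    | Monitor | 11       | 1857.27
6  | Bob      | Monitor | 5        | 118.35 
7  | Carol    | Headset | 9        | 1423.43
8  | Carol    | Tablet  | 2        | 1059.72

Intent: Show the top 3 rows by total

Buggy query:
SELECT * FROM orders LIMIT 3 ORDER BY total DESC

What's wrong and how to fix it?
Bug: LIMIT must come after ORDER BY

Fix: Sort with ORDER BY, then apply LIMIT

Corrected query:
SELECT * FROM orders ORDER BY total DESC LIMIT 3

Result:
id | customer | product | quantity | total  
---+----------+---------+----------+--------
5  | Grace    | Monitor | 11       | 1857.27
1  | Grace    | Laptop  | 1        | 1815.86
7  | Carol    | Headset | 9        | 1423.43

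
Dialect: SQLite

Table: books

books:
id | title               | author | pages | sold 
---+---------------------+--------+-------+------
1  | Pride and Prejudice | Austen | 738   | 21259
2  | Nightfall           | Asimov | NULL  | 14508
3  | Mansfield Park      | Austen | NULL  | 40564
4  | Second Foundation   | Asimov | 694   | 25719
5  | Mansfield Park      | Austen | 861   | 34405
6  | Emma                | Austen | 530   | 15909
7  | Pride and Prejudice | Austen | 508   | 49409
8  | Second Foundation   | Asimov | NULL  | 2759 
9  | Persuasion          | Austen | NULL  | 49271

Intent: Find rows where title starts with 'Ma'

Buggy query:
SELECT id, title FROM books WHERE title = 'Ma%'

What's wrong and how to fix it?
Bug: Wildcards only work with LIKE; '=' treats '%' as a literal character

Fix: Use LIKE for wildcard pattern matching

Corrected query:
SELECT id, title FROM books WHERE title LIKE 'Ma%'

Result:
id | title         
---+---------------
3  | Mansfield Park
5  | Mansfield Park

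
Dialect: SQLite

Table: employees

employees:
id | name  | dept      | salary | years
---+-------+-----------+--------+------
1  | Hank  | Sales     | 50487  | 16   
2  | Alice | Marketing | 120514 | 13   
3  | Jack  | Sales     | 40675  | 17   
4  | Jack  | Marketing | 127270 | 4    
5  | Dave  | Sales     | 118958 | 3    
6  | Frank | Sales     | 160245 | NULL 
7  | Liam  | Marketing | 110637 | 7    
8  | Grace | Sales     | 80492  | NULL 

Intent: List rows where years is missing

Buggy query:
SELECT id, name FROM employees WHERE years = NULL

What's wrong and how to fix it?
Bug: '= NULL' is always unknown in SQL three-valued logic, so no rows match

Fix: Use IS NULL to test for NULL

Corrected query:
SELECT id, name FROM employees WHERE years IS NULL

Result:
id | name 
---+------
6  | Frank
8  | Grace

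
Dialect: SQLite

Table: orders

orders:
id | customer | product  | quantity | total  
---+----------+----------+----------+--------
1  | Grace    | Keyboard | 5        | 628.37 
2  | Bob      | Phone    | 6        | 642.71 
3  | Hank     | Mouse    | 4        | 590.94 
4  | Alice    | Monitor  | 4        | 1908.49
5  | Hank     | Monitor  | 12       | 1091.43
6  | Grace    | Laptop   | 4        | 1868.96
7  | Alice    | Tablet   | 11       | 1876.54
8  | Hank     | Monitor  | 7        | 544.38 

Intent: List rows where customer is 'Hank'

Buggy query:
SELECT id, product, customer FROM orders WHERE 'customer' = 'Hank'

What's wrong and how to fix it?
Bug: Single quotes denote string literals in SQL; the column name is being compared as a constant string

Fix: Reference the column as customer without single quotes

Corrected query:
SELECT id, product, customer FROM orders WHERE customer = 'Hank'

Result:
id | product | customer
---+---------+---------
3  | Mouse   | Hank    
5  | Monitor | Hank    
8  | Monitor | Hank    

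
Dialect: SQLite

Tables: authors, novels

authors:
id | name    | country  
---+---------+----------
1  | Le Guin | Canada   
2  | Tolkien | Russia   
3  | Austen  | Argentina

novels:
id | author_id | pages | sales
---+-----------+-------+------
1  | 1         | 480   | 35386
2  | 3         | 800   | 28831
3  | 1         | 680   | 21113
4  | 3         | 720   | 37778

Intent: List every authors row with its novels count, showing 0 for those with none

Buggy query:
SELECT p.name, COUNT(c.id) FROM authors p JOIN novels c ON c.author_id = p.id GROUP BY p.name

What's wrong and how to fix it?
Bug: An inner join excludes parents with zero children

Fix: Switch to LEFT JOIN to retain unmatched parent rows

Corrected query:
SELECT p.name, COUNT(c.id) FROM authors p LEFT JOIN novels c ON c.author_id = p.id GROUP BY p.name

Result:
name    | COUNT(c.id)
--------+------------
Austen  | 2          
Le Guin | 2          
Tolkien | 0          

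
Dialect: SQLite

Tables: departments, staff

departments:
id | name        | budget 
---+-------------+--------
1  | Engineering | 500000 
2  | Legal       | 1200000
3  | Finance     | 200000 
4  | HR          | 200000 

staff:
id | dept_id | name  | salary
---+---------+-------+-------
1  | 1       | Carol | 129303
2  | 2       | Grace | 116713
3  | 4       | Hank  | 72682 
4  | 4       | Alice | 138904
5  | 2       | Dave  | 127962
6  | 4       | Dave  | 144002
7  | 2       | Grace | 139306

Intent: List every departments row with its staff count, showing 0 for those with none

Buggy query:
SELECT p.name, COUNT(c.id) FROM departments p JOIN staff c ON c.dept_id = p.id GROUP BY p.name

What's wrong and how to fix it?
Bug: INNER JOIN drops departments rows that have no matching staff rows

Fix: Switch to LEFT JOIN to retain unmatched parent rows

Corrected query:
SELECT p.name, COUNT(c.id) FROM departments p LEFT JOIN staff c ON c.dept_id = p.id GROUP BY p.name

Result:
name        | COUNT(c.id)
------------+------------
Engineering | 1          
Finance     | 0          
HR          | 3          
Legal       | 3          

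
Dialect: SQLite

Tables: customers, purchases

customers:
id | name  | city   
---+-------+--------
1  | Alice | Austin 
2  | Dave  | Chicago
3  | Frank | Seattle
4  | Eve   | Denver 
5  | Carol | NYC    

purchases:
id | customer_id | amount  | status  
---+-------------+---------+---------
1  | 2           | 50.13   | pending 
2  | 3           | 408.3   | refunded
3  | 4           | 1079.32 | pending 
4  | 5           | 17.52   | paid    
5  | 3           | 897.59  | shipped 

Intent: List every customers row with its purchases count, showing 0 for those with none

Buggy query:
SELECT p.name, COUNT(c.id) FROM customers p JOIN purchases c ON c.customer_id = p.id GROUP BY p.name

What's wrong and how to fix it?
Bug: INNER JOIN drops customers rows that have no matching purchases rows

Fix: Switch to LEFT JOIN to retain unmatched parent rows

Corrected query:
SELECT p.name, COUNT(c.id) FROM customers p LEFT JOIN purchases c ON c.customer_id = p.id GROUP BY p.name

Result:
name  | COUNT(c.id)
------+------------
Alice | 0          
Carol | 1          
Dave  | 1          
Eve   | 1          
Frank | 2          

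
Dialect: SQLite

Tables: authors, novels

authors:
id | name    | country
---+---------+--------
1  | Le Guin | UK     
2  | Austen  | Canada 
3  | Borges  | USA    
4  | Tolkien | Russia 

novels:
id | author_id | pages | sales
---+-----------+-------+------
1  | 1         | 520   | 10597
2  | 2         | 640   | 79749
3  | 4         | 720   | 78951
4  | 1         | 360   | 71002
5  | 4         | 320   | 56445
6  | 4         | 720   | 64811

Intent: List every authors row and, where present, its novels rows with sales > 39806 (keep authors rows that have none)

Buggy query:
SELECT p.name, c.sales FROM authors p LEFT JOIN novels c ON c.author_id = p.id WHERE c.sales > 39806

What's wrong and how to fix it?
Bug: A WHERE condition on the right-hand table after LEFT JOIN drops unmatched parents

Fix: Put 'c.sales > 39806' in the JOIN's ON clause instead of WHERE

Corrected query:
SELECT p.name, c.sales FROM authors p LEFT JOIN novels c ON c.author_id = p.id AND c.sales > 39806

Result:
name    | sales
--------+------
Le Guin | 71002
Austen  | 79749
Borges  | NULL 
Tolkien | 56445
Tolkien | 64811
Tolkien | 78951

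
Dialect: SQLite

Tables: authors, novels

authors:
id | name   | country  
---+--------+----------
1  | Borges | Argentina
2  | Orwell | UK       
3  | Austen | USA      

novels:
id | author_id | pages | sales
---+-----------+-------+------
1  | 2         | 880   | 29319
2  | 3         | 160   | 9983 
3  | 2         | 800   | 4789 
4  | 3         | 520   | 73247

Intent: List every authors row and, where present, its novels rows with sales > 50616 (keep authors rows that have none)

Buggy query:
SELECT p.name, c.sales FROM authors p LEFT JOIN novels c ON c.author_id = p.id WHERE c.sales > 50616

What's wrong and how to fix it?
Bug: A WHERE condition on the right-hand table after LEFT JOIN drops unmatched parents

Fix: Move the right-table condition into the ON clause so unmatched parents are kept

Corrected query:
SELECT p.name, c.sales FROM authors p LEFT JOIN novels c ON c.author_id = p.id AND c.sales > 50616

Result:
name   | sales
-------+------
Borges | NULL 
Orwell | NULL 
Austen | 73247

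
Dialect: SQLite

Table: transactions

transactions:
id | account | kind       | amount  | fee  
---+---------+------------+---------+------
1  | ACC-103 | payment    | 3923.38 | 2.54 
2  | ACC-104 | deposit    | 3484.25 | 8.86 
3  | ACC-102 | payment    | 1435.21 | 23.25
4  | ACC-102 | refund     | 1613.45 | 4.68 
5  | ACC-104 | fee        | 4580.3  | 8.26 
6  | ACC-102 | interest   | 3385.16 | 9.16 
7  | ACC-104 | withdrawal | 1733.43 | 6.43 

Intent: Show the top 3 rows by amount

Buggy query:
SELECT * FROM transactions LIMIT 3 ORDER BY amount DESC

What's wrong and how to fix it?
Bug: ORDER BY cannot follow LIMIT; LIMIT is the final clause

Fix: Sort with ORDER BY, then apply LIMIT

Corrected query:
SELECT * FROM transactions ORDER BY amount DESC LIMIT 3

Result:
id | account | kind    | amount  | fee 
---+---------+---------+---------+-----
5  | ACC-104 | fee     | 4580.3  | 8.26
1  | ACC-103 | payment | 3923.38 | 2.54
2  | ACC-104 | deposit | 3484.25 | 8.86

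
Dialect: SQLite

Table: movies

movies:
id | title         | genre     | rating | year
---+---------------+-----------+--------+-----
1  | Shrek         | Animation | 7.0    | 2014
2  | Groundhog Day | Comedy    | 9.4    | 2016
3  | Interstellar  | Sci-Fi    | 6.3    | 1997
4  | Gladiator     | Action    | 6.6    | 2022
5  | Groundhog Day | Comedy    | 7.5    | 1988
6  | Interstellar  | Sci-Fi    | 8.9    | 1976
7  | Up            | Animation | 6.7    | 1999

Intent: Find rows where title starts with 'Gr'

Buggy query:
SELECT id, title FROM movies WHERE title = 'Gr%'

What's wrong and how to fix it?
Bug: '=' compares the literal string including the % character; pattern matching needs LIKE

Fix: Replace '=' with LIKE so 'Gr%' is treated as a pattern

Corrected query:
SELECT id, title FROM movies WHERE title LIKE 'Gr%'

Result:
id | title        
---+--------------
2  | Groundhog Day
5  | Groundhog Day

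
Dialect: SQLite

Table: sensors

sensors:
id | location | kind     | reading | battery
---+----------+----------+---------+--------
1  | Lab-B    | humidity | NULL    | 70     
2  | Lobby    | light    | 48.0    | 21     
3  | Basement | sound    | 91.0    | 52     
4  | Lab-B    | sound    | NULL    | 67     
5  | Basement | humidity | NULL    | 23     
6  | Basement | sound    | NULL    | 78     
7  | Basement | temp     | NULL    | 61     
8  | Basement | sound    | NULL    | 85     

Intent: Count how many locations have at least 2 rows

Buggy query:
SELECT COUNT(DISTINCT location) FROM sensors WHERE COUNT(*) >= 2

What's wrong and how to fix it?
Bug: WHERE filters individual rows, not groups, so a group-level COUNT is invalid there

Fix: Group first with HAVING COUNT(*) >= 2, then COUNT the resulting groups

Corrected query:
SELECT COUNT(*) FROM (SELECT location FROM sensors GROUP BY location HAVING COUNT(*) >= 2)

Result:
COUNT(*)
--------
2       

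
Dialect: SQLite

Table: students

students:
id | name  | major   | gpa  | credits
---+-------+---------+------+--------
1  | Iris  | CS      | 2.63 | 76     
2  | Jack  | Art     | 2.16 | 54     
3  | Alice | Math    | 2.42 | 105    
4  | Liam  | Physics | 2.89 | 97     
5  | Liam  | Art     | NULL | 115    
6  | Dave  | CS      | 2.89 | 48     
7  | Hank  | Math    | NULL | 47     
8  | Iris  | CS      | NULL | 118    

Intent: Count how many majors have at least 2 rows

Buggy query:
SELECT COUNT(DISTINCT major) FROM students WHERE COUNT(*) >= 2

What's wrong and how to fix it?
Bug: COUNT(*) cannot appear in WHERE; the per-group count doesn't exist yet

Fix: Use a subquery that GROUPs and filters with HAVING, then count its rows

Corrected query:
SELECT COUNT(*) FROM (SELECT major FROM students GROUP BY major HAVING COUNT(*) >= 2)

Result:
COUNT(*)
--------
3       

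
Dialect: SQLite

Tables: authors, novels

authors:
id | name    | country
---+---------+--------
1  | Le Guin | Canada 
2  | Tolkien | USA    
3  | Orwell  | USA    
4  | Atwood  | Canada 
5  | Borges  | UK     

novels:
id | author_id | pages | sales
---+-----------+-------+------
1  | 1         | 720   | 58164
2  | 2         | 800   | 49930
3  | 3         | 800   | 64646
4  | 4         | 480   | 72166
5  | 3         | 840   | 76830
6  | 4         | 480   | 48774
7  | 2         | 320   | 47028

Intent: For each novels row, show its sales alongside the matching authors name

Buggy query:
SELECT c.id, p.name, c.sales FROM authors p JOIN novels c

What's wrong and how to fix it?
Bug: Missing join condition: each novels row is matched to all authors rows instead of just its own

Fix: Specify the join condition linking the foreign key to the parent id

Corrected query:
SELECT c.id, p.name, c.sales FROM authors p JOIN novels c ON c.author_id = p.id

Result:
id | name    | sales
---+---------+------
1  | Le Guin | 58164
2  | Tolkien | 49930
3  | Orwell  | 64646
4  | Atwood  | 72166
5  | Orwell  | 76830
6  | Atwood  | 48774
7  | Tolkien | 47028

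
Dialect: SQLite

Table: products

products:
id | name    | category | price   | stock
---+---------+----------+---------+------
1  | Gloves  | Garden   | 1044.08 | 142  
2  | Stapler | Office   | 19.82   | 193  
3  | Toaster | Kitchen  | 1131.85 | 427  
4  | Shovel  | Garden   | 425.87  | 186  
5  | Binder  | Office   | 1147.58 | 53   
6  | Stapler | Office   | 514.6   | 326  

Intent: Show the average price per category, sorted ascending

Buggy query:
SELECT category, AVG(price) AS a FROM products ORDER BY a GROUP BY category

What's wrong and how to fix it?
Bug: GROUP BY must precede ORDER BY

Fix: Reorder: SELECT … FROM … GROUP BY … ORDER BY …

Corrected query:
SELECT category, AVG(price) AS a FROM products GROUP BY category ORDER BY a

Result:
category | a         
---------+-----------
Office   | 560.666667
Garden   | 734.975   
Kitchen  | 1131.85   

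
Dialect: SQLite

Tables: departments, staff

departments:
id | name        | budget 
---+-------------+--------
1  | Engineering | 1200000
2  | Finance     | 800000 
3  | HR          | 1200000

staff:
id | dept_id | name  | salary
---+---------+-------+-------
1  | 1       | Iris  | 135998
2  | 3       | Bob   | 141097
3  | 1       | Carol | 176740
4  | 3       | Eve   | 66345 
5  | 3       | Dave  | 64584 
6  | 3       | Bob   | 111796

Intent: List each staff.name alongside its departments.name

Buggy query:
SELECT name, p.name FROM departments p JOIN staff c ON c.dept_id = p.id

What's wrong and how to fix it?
Bug: 'name' exists in both joined tables, so the database can't tell which one is meant

Fix: Prefix ambiguous columns with the table alias

Corrected query:
SELECT c.name, p.name FROM departments p JOIN staff c ON c.dept_id = p.id

Result:
name  | name       
------+------------
Iris  | Engineering
Bob   | HR         
Carol | Engineering
Eve   | HR         
Dave  | HR         
Bob   | HR         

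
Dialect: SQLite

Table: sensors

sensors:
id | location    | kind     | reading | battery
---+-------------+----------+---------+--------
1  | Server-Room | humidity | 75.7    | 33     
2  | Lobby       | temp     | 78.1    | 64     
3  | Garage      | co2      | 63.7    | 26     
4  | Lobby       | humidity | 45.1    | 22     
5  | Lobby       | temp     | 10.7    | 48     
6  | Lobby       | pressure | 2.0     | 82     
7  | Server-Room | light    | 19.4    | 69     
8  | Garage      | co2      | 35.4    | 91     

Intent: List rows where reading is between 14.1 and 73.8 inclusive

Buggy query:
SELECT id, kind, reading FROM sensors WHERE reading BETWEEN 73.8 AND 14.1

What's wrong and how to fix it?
Bug: The bounds are reversed; BETWEEN a AND b requires a <= b to match anything

Fix: Swap the bounds so the smaller value comes first

Corrected query:
SELECT id, kind, reading FROM sensors WHERE reading BETWEEN 14.1 AND 73.8

Result:
id | kind     | reading
---+----------+--------
3  | co2      | 63.7   
4  | humidity | 45.1   
7  | light    | 19.4   
8  | co2      | 35.4   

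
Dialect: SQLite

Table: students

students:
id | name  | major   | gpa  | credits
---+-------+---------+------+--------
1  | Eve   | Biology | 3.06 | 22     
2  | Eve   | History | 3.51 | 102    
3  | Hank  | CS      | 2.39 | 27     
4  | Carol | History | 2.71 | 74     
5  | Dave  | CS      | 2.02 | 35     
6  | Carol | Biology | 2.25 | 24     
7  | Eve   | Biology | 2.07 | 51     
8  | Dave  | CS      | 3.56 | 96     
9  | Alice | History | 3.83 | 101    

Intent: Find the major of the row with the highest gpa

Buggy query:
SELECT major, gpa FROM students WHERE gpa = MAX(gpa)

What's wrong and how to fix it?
Bug: MAX(gpa) is an aggregate and cannot be used directly in WHERE

Fix: Use a subquery: WHERE gpa = (SELECT MAX(gpa) FROM students)

Corrected query:
SELECT major, gpa FROM students WHERE gpa = (SELECT MAX(gpa) FROM students)

Result:
major   | gpa 
--------+-----
History | 3.83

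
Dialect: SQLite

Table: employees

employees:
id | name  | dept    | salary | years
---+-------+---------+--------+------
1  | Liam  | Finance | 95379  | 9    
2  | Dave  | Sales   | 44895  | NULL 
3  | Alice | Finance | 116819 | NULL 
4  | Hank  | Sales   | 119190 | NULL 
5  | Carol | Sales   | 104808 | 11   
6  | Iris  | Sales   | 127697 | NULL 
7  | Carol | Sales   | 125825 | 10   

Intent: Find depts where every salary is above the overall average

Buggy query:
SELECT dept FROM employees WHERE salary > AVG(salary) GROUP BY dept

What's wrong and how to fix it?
Bug: AVG() is an aggregate; it can't sit directly in WHERE

Fix: Compute the overall average in a scalar subquery and compare each group's MIN against it in HAVING

Corrected query:
SELECT dept FROM employees GROUP BY dept HAVING MIN(salary) > (SELECT AVG(salary) FROM employees)

Result:
(no rows)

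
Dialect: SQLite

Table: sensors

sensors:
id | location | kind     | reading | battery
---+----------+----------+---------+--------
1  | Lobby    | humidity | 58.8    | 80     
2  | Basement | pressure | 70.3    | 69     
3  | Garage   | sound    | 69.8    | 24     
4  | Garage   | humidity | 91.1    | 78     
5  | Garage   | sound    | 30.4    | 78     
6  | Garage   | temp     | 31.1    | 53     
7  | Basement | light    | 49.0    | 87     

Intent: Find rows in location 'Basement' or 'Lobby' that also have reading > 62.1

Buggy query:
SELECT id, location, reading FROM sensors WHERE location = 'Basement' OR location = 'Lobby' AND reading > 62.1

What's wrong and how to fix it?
Bug: Without parentheses, AND is evaluated before OR, so the reading filter only applies to the 'Lobby' branch

Fix: Add parentheses around the OR so the AND applies to both alternatives

Corrected query:
SELECT id, location, reading FROM sensors WHERE (location = 'Basement' OR location = 'Lobby') AND reading > 62.1

Result:
id | location | reading
---+----------+--------
2  | Basement | 70.3   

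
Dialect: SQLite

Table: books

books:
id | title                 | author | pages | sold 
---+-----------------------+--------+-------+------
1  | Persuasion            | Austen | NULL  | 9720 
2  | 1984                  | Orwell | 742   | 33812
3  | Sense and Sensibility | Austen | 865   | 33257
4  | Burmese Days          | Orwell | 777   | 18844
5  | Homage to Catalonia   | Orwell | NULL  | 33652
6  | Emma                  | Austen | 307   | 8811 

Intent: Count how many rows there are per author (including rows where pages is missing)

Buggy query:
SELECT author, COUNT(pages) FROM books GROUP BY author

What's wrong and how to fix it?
Bug: COUNT(column) counts non-NULL values only; rows with NULL pages aren't counted

Fix: Replace COUNT(pages) with COUNT(*)

Corrected query:
SELECT author, COUNT(*) FROM books GROUP BY author

Result:
author | COUNT(*)
-------+---------
Austen | 3       
Orwell | 3       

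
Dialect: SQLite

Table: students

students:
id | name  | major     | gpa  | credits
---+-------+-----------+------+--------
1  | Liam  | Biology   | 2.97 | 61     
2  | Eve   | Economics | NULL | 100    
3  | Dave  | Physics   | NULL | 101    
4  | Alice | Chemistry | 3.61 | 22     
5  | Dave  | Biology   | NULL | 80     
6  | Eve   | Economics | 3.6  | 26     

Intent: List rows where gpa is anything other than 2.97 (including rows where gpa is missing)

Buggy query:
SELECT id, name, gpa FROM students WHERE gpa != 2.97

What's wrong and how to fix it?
Bug: 'gpa != 2.97' is unknown when gpa is NULL, so NULL rows are silently excluded

Fix: Add an explicit OR gpa IS NULL to include the missing-value rows

Corrected query:
SELECT id, name, gpa FROM students WHERE gpa != 2.97 OR gpa IS NULL

Result:
id | name  | gpa 
---+-------+-----
2  | Eve   | NULL
3  | Dave  | NULL
4  | Alice | 3.61
5  | Dave  | NULL
6  | Eve   | 3.6 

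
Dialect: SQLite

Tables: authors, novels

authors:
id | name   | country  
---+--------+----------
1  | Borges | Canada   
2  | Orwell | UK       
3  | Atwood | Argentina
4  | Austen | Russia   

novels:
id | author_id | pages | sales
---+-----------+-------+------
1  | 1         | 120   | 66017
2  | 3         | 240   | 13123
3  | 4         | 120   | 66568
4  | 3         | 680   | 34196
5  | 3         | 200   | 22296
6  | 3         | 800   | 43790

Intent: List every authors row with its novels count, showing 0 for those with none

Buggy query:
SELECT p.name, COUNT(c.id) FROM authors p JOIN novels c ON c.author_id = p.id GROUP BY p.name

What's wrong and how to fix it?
Bug: INNER JOIN drops authors rows that have no matching novels rows

Fix: Use LEFT JOIN so parents without children still appear (COUNT(c.id) gives 0)

Corrected query:
SELECT p.name, COUNT(c.id) FROM authors p LEFT JOIN novels c ON c.author_id = p.id GROUP BY p.name

Result:
name   | COUNT(c.id)
-------+------------
Atwood | 4          
Austen | 1          
Borges | 1          
Orwell | 0          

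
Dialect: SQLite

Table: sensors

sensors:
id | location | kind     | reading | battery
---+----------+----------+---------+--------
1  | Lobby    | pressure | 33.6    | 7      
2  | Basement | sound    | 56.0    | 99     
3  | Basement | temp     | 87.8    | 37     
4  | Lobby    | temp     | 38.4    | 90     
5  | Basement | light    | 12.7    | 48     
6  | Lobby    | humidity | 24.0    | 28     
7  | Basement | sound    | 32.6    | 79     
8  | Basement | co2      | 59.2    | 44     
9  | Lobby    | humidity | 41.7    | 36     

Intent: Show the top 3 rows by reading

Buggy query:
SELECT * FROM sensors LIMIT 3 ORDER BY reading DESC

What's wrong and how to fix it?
Bug: LIMIT must come after ORDER BY

Fix: Sort with ORDER BY, then apply LIMIT

Corrected query:
SELECT * FROM sensors ORDER BY reading DESC LIMIT 3

Result:
id | location | kind  | reading | battery
---+----------+-------+---------+--------
3  | Basement | temp  | 87.8    | 37     
8  | Basement | co2   | 59.2    | 44     
2  | Basement | sound | 56      | 99     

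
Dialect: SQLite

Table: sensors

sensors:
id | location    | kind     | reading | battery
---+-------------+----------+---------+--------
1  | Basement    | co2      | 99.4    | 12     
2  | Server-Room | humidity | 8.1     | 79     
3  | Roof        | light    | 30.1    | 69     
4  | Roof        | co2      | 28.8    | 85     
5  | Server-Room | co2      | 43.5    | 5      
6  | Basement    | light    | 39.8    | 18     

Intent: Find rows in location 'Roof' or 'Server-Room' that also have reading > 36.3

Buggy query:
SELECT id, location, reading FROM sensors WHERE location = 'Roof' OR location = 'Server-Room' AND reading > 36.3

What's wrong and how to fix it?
Bug: Without parentheses, AND is evaluated before OR, so the reading filter only applies to the 'Server-Room' branch

Fix: Group the OR with parentheses (or use IN), then AND the threshold

Corrected query:
SELECT id, location, reading FROM sensors WHERE (location = 'Roof' OR location = 'Server-Room') AND reading > 36.3

Result:
id | location    | reading
---+-------------+--------
5  | Server-Room | 43.5   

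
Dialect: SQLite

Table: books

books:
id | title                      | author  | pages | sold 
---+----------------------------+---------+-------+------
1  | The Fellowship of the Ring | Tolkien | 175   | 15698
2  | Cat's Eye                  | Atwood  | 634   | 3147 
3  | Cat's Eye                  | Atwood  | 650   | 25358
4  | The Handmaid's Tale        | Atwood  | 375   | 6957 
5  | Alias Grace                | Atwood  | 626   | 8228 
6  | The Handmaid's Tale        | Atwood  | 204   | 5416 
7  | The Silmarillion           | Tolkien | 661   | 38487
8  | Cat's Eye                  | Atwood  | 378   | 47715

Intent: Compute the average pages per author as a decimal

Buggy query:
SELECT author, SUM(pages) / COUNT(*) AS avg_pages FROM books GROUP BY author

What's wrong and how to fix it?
Bug: SUM(pages) and COUNT(*) are both integers; the division truncates the fractional part

Fix: Cast one side to REAL so the division keeps the fractional part

Corrected query:
SELECT author, SUM(pages) * 1.0 / COUNT(*) AS avg_pages FROM books GROUP BY author

Result:
author  | avg_pages 
--------+-----------
Atwood  | 477.833333
Tolkien | 418       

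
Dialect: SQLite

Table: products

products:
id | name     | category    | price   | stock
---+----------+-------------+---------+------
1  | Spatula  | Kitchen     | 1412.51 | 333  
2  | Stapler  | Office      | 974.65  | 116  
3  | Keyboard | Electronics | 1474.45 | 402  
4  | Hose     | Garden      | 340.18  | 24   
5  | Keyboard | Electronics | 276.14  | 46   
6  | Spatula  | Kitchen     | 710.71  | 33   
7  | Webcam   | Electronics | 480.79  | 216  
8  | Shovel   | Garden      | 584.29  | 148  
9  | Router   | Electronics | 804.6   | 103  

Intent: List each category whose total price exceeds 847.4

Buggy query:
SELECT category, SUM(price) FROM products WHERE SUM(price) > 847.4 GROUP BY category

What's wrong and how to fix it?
Bug: Aggregate functions cannot appear in a WHERE clause

Fix: Use HAVING (which filters groups after aggregation) instead of WHERE

Corrected query:
SELECT category, SUM(price) FROM products GROUP BY category HAVING SUM(price) > 847.4

Result:
category    | SUM(price)
------------+-----------
Electronics | 3035.98   
Garden      | 924.47    
Kitchen     | 2123.22   
Office      | 974.65    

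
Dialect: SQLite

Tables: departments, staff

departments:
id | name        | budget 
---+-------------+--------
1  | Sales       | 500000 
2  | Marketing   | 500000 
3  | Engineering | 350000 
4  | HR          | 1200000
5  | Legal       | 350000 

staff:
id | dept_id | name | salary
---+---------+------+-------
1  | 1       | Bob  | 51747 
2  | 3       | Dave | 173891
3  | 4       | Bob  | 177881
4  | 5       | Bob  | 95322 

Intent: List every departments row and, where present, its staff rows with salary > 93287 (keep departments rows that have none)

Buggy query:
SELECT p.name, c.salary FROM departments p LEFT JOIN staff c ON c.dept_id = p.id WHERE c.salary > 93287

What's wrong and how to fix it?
Bug: A WHERE condition on the right-hand table after LEFT JOIN drops unmatched parents

Fix: Put 'c.salary > 93287' in the JOIN's ON clause instead of WHERE

Corrected query:
SELECT p.name, c.salary FROM departments p LEFT JOIN staff c ON c.dept_id = p.id AND c.salary > 93287

Result:
name        | salary
------------+-------
Sales       | NULL  
Marketing   | NULL  
Engineering | 173891
HR          | 177881
Legal       | 95322 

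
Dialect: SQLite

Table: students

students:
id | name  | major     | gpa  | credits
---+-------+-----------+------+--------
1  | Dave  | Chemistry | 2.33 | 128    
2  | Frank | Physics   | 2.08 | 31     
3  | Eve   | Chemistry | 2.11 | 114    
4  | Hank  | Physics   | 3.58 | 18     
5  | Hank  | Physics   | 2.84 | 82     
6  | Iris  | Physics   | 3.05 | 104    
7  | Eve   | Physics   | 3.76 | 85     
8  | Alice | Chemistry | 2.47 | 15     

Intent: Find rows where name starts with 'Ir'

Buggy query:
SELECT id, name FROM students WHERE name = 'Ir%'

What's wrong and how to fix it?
Bug: '=' compares the literal string including the % character; pattern matching needs LIKE

Fix: Use LIKE for wildcard pattern matching

Corrected query:
SELECT id, name FROM students WHERE name LIKE 'Ir%'

Result:
id | name
---+-----
6  | Iris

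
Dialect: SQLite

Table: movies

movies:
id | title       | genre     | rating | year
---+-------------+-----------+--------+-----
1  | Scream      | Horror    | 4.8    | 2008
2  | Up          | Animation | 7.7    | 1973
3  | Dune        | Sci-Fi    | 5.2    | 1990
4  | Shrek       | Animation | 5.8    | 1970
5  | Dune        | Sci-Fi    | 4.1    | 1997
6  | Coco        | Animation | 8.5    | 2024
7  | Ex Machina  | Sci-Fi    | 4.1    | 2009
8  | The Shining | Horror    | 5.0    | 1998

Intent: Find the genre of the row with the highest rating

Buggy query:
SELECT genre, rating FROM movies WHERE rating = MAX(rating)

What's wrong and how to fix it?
Bug: MAX(rating) is an aggregate and cannot be used directly in WHERE

Fix: Wrap MAX in a scalar subquery so WHERE compares against a single value

Corrected query:
SELECT genre, rating FROM movies WHERE rating = (SELECT MAX(rating) FROM movies)

Result:
genre     | rating
----------+-------
Animation | 8.5   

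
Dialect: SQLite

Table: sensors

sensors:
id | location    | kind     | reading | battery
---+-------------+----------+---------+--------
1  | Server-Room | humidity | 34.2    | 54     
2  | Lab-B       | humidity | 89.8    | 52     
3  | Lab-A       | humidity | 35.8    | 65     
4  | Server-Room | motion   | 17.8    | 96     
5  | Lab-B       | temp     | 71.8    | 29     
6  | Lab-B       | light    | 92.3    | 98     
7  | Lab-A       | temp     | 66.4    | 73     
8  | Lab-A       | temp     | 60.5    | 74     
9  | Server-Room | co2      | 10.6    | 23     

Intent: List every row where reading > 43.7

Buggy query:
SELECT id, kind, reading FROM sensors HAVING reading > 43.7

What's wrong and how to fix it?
Bug: This is a non-aggregate query (no GROUP BY, no aggregates), so in SQLite the HAVING clause is invalid here; a row-level condition belongs in WHERE

Fix: Replace HAVING with WHERE since the condition applies to individual rows

Corrected query:
SELECT id, kind, reading FROM sensors WHERE reading > 43.7

Result:
id | kind     | reading
---+----------+--------
2  | humidity | 89.8   
5  | temp     | 71.8   
6  | light    | 92.3   
7  | temp     | 66.4   
8  | temp     | 60.5   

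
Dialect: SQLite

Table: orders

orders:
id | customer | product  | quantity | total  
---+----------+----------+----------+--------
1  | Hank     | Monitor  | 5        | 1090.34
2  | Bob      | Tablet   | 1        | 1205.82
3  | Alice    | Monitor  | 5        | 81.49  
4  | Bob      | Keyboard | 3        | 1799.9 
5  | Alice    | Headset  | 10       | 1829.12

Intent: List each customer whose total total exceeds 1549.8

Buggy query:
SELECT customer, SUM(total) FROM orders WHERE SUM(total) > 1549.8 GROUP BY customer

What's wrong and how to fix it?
Bug: WHERE runs before GROUP BY, so aggregates aren't available there

Fix: Move the aggregate condition to a HAVING clause

Corrected query:
SELECT customer, SUM(total) FROM orders GROUP BY customer HAVING SUM(total) > 1549.8

Result:
customer | SUM(total)
---------+-----------
Alice    | 1910.61   
Bob      | 3005.72   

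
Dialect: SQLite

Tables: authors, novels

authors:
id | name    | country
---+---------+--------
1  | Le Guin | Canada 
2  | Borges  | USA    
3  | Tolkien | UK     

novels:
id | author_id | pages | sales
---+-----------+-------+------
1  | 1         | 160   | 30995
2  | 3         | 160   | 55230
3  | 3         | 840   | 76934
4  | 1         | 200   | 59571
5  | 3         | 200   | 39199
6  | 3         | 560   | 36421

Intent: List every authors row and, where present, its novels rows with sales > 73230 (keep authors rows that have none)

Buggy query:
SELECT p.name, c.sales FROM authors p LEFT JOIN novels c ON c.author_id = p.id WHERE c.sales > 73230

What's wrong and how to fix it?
Bug: A WHERE condition on the right-hand table after LEFT JOIN drops unmatched parents

Fix: Put 'c.sales > 73230' in the JOIN's ON clause instead of WHERE

Corrected query:
SELECT p.name, c.sales FROM authors p LEFT JOIN novels c ON c.author_id = p.id AND c.sales > 73230

Result:
name    | sales
--------+------
Le Guin | NULL 
Borges  | NULL 
Tolkien | 76934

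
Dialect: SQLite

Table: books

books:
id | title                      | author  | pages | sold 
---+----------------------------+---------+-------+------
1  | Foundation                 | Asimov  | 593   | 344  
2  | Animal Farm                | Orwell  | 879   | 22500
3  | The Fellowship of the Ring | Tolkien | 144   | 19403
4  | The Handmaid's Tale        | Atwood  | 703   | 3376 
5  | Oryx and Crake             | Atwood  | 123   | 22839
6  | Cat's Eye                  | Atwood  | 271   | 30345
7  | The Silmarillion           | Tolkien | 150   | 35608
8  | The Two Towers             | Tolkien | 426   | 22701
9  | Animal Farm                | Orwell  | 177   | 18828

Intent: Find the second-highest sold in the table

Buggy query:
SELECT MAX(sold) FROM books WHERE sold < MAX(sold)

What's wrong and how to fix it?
Bug: The inner MAX is an aggregate inside WHERE, which is not allowed

Fix: Compute the overall MAX in a subquery, then take MAX of rows below it

Corrected query:
SELECT MAX(sold) FROM books WHERE sold < (SELECT MAX(sold) FROM books)

Result:
MAX(sold)
---------
30345    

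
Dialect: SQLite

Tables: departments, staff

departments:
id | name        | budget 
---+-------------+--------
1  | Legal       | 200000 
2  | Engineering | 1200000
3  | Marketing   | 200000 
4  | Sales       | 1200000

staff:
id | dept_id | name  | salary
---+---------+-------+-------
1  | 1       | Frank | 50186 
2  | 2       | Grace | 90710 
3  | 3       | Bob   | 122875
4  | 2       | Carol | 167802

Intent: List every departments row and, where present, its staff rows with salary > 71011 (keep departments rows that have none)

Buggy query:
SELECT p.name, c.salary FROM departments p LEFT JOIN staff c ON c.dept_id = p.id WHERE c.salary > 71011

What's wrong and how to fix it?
Bug: A WHERE condition on the right-hand table after LEFT JOIN drops unmatched parents

Fix: Put 'c.salary > 71011' in the JOIN's ON clause instead of WHERE

Corrected query:
SELECT p.name, c.salary FROM departments p LEFT JOIN staff c ON c.dept_id = p.id AND c.salary > 71011

Result:
name        | salary
------------+-------
Legal       | NULL  
Engineering | 90710 
Engineering | 167802
Marketing   | 122875
Sales       | NULL  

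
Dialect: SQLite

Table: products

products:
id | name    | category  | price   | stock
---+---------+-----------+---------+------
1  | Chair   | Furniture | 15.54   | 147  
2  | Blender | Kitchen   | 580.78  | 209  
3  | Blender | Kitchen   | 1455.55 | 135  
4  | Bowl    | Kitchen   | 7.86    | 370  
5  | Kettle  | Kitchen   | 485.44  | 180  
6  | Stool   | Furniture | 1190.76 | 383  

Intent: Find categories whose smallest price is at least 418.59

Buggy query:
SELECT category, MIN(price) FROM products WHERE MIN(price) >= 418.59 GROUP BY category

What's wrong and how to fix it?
Bug: Aggregates like MIN are computed per group after WHERE runs

Fix: Replace WHERE with HAVING after the GROUP BY

Corrected query:
SELECT category, MIN(price) FROM products GROUP BY category HAVING MIN(price) >= 418.59

Result:
(no rows)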